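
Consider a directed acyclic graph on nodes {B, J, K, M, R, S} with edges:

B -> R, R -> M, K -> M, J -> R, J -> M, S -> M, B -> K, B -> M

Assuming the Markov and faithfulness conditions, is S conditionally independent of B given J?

Yes

Enumerating the 4 paths from S to B and testing each for blocking by {J}:
Path 1: S → M ← K ← B
  M is a collider here and neither M nor any of its descendants is conditioned on, so the collider stays closed — the path is blocked at M.
Path 2: S → M ← B
  M is a collider here and neither M nor any of its descendants is conditioned on, so the collider stays closed — the path is blocked at M.
Path 3: S → M ← R ← B
  M is a collider here and neither M nor any of its descendants is conditioned on, so the collider stays closed — the path is blocked at M.
Path 4: S → M ← J → R ← B
  M is a collider here and neither M nor any of its descendants is conditioned on, so the collider stays closed — the path is blocked at M.
Since every path is blocked, d-separation holds.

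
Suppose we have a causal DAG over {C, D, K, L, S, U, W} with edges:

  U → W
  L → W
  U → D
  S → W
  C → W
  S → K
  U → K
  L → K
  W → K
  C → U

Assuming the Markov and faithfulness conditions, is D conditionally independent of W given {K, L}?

5 paths connect D and W; each must be blocked for d-separation to hold:
Path 1: D ← U → W
  U is a fork and U is not conditioned on — no node blocks this path, so it is active.
Path 2: D ← U ← C → W
  U is a chain and U is not conditioned on; C is a fork and C is not conditioned on — no node blocks this path, so it is active.
Path 3: D ← U → K ← W
  U is a fork and U is not conditioned on; K is a collider and K is conditioned on, which opens it — no node blocks this path, so it is active.
Path 4: D ← U → K ← S → W
  U is a fork and U is not conditioned on; K is a collider and K is conditioned on, which opens it; S is a fork and S is not conditioned on — no node blocks this path, so it is active.
Path 5: D ← U → K ← L → W
  L is a fork here and L is conditioned on, so the path is blocked at L.
At least one path is unblocked, so d-separation fails.

No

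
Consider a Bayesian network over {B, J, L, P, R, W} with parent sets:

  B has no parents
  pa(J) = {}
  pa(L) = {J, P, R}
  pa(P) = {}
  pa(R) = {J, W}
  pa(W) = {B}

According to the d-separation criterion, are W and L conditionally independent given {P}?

No

Enumerating the 2 paths from W to L and testing each for blocking by {P}:
  1. W → R → L — R:chain[open] ⇒ active
  2. W → R ← J → L — R:collider[blocks]; J:fork[open] ⇒ blocked
Since the path W → R → L is active, W and L are not d-separated given {P}.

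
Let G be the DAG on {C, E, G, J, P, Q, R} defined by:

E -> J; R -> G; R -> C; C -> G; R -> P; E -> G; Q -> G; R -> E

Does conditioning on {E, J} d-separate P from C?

No

There are 3 undirected paths between P and C; checking each against the conditioning set {E, J}:
Path 1: P ← R → G ← C
  G is a collider here and neither G nor any of its descendants is conditioned on, so the collider stays closed — the path is blocked at G.
Path 2: P ← R → C
  R is a fork and R is not conditioned on — no node blocks this path, so it is active.
Path 3: P ← R → E → G ← C
  E is a chain here and E is conditioned on, so the path is blocked at E.
Since the path P ← R → C is active, P and C are not d-separated given {E, J}.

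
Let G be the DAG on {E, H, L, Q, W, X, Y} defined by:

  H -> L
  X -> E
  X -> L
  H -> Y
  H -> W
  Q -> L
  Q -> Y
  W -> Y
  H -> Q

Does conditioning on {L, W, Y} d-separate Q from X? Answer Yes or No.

There are 4 undirected paths between Q and X; checking each against the conditioning set {L, W, Y}:
Path 1: Q → L ← X
  L is a collider and L is conditioned on, which opens it — no node blocks this path, so it is active.
Path 2: Q ← H → L ← X
  H is a fork and H is not conditioned on; L is a collider and L is conditioned on, which opens it — no node blocks this path, so it is active.
Path 3: Q → Y ← W ← H → L ← X
  W is a chain here and W is conditioned on, so the path is blocked at W.
Path 4: Q → Y ← H → L ← X
  Y is a collider and Y is conditioned on, which opens it; H is a fork and H is not conditioned on; L is a collider and L is conditioned on, which opens it — no node blocks this path, so it is active.
Because an active path exists, Q and X are not d-separated.

No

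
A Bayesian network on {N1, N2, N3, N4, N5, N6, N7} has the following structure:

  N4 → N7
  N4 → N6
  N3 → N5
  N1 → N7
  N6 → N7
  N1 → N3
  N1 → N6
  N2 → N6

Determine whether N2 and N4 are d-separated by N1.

Enumerating the 3 paths from N2 to N4 and testing each for blocking by {N1}:
  1. N2 → N6 ← N1 → N7 ← N4 — N6:collider[blocks]; N1:fork[blocks]; N7:collider[blocks] ⇒ blocked
  2. N2 → N6 ← N4 — N6:collider[blocks] ⇒ blocked
  3. N2 → N6 → N7 ← N4 — N6:chain[open]; N7:collider[blocks] ⇒ blocked
All paths are blocked; N2 ⊥ N4 | {N1} holds.

Yes — N2 and N4 are d-separated given {N1}.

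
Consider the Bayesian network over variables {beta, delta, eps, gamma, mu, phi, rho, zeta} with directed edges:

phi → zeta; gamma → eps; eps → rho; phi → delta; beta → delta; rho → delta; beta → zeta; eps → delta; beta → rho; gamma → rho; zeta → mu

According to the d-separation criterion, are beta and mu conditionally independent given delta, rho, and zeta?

Yes — beta and mu are d-separated given {delta, rho, zeta}.

Enumerating the 5 paths from beta to mu and testing each for blocking by {delta, rho, zeta}:
  1. beta → rho ← eps → delta ← phi → zeta → mu — rho:collider[open]; eps:fork[open]; delta:collider[open]; phi:fork[open]; zeta:chain[blocks] ⇒ blocked
  2. beta → rho ← gamma → eps → delta ← phi → zeta → mu — rho:collider[open]; gamma:fork[open]; eps:chain[open]; delta:collider[open]; phi:fork[open]; zeta:chain[blocks] ⇒ blocked
  3. beta → rho → delta ← phi → zeta → mu — rho:chain[blocks]; delta:collider[open]; phi:fork[open]; zeta:chain[blocks] ⇒ blocked
  4. beta → zeta → mu — zeta:chain[blocks] ⇒ blocked
  5. beta → delta ← phi → zeta → mu — delta:collider[open]; phi:fork[open]; zeta:chain[blocks] ⇒ blocked
Every path is blocked, so beta and mu are d-separated given {delta, rho, zeta}.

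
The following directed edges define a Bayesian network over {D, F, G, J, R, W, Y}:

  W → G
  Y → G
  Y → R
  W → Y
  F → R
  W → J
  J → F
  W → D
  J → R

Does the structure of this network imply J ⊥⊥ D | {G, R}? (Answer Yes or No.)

Enumerating the 5 paths from J to D and testing each for blocking by {G, R}:
Path 1: J ← W → D
  W is a fork and W is not conditioned on — no node blocks this path, so it is active.
Path 2: J → R ← Y ← W → D
  R is a collider and R is conditioned on, which opens it; Y is a chain and Y is not conditioned on; W is a fork and W is not conditioned on — no node blocks this path, so it is active.
Path 3: J → R ← Y → G ← W → D
  R is a collider and R is conditioned on, which opens it; Y is a fork and Y is not conditioned on; G is a collider and G is conditioned on, which opens it; W is a fork and W is not conditioned on — no node blocks this path, so it is active.
Path 4: J → F → R ← Y ← W → D
  F is a chain and F is not conditioned on; R is a collider and R is conditioned on, which opens it; Y is a chain and Y is not conditioned on; W is a fork and W is not conditioned on — no node blocks this path, so it is active.
Path 5: J → F → R ← Y → G ← W → D
  F is a chain and F is not conditioned on; R is a collider and R is conditioned on, which opens it; Y is a fork and Y is not conditioned on; G is a collider and G is conditioned on, which opens it; W is a fork and W is not conditioned on — no node blocks this path, so it is active.
At least one path is unblocked, so d-separation fails.

No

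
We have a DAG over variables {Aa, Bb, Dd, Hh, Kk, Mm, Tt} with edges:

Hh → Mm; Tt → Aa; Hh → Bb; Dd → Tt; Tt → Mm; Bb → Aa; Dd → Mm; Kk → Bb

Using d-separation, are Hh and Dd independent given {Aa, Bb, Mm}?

No

Enumerating the 4 paths from Hh to Dd and testing each for blocking by {Aa, Bb, Mm}:
Path 1: Hh → Bb → Aa ← Tt → Mm ← Dd
  Bb is a chain here and Bb is conditioned on, so the path is blocked at Bb.
Path 2: Hh → Bb → Aa ← Tt ← Dd
  Bb is a chain here and Bb is conditioned on, so the path is blocked at Bb.
Path 3: Hh → Mm ← Tt ← Dd
  Mm is a collider and Mm is conditioned on, which opens it; Tt is a chain and Tt is not conditioned on — no node blocks this path, so it is active.
Path 4: Hh → Mm ← Dd
  Mm is a collider and Mm is conditioned on, which opens it — no node blocks this path, so it is active.
At least one path is unblocked, so d-separation fails.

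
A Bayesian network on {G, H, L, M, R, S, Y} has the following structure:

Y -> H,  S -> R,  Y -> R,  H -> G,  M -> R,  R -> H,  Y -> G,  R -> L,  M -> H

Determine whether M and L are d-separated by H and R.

There are 4 undirected paths between M and L; checking each against the conditioning set {H, R}:
Path 1: M → H → G ← Y → R → L
  H is a chain here and H is conditioned on, so the path is blocked at H.
Path 2: M → H ← Y → R → L
  R is a chain here and R is conditioned on, so the path is blocked at R.
Path 3: M → H ← R → L
  R is a fork here and R is conditioned on, so the path is blocked at R.
Path 4: M → R → L
  R is a chain here and R is conditioned on, so the path is blocked at R.
Every path is blocked, so M and L are d-separated given {H, R}.

Yes — M and L are d-separated given {H, R}.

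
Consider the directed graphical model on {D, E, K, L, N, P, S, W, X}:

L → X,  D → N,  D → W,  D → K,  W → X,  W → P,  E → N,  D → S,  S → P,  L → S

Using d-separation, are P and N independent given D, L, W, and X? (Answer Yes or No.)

Enumerating the 4 paths from P to N and testing each for blocking by {D, L, W, X}:
Path 1: P ← W → X ← L → S ← D → N
  W is a fork here and W is conditioned on, so the path is blocked at W.
Path 2: P ← W ← D → N
  W is a chain here and W is conditioned on, so the path is blocked at W.
Path 3: P ← S ← L → X ← W ← D → N
  L is a fork here and L is conditioned on, so the path is blocked at L.
Path 4: P ← S ← D → N
  D is a fork here and D is conditioned on, so the path is blocked at D.
All paths are blocked; P ⊥ N | {D, L, W, X} holds.

Yes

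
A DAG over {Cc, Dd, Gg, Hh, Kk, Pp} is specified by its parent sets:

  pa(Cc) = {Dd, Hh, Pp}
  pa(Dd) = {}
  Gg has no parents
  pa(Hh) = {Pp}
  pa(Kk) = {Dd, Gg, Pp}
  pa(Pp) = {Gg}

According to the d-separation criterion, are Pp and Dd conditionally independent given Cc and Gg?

No — Pp and Dd are not d-separated given {Cc, Gg}.

Enumerating the 4 paths from Pp to Dd and testing each for blocking by {Cc, Gg}:
Path 1: Pp → Cc ← Dd
  Cc is a collider and Cc is conditioned on, which opens it — no node blocks this path, so it is active.
Path 2: Pp → Hh → Cc ← Dd
  Hh is a chain and Hh is not conditioned on; Cc is a collider and Cc is conditioned on, which opens it — no node blocks this path, so it is active.
Path 3: Pp → Kk ← Dd
  Kk is a collider here and neither Kk nor any of its descendants is conditioned on, so the collider stays closed — the path is blocked at Kk.
Path 4: Pp ← Gg → Kk ← Dd
  Gg is a fork here and Gg is conditioned on, so the path is blocked at Gg.
Since the path Pp → Cc ← Dd is active, Pp and Dd are not d-separated given {Cc, Gg}.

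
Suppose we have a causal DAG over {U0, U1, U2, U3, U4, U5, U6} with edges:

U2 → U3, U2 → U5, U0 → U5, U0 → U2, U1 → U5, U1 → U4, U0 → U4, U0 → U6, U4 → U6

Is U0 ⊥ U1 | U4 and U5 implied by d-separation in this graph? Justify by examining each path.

No — U0 and U1 are not d-separated given {U4, U5}.

There are 4 undirected paths between U0 and U1; checking each against the conditioning set {U4, U5}:
Path 1: U0 → U6 ← U4 ← U1
  U6 is a collider here and neither U6 nor any of its descendants is conditioned on, so the collider stays closed — the path is blocked at U6.
Path 2: U0 → U2 → U5 ← U1
  U2 is a chain and U2 is not conditioned on; U5 is a collider and U5 is conditioned on, which opens it — no node blocks this path, so it is active.
Path 3: U0 → U5 ← U1
  U5 is a collider and U5 is conditioned on, which opens it — no node blocks this path, so it is active.
Path 4: U0 → U4 ← U1
  U4 is a collider and U4 is conditioned on, which opens it — no node blocks this path, so it is active.
At least one path is unblocked, so d-separation fails.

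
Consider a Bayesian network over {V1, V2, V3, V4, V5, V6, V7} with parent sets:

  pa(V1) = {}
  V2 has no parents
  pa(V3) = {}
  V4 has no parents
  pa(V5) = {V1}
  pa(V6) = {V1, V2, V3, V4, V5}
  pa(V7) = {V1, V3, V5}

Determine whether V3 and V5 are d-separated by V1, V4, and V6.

No — V3 and V5 are not d-separated given {V1, V4, V6}.

Enumerating the 6 paths from V3 to V5 and testing each for blocking by {V1, V4, V6}:
  1. V3 → V6 ← V5 — V6:collider[open] ⇒ active
  2. V3 → V6 ← V1 → V5 — V6:collider[open]; V1:fork[blocks] ⇒ blocked
  3. V3 → V6 ← V1 → V7 ← V5 — V6:collider[open]; V1:fork[blocks]; V7:collider[blocks] ⇒ blocked
  4. V3 → V7 ← V5 — V7:collider[blocks] ⇒ blocked
  5. V3 → V7 ← V1 → V5 — V7:collider[blocks]; V1:fork[blocks] ⇒ blocked
  6. V3 → V7 ← V1 → V6 ← V5 — V7:collider[blocks]; V1:fork[blocks]; V6:collider[open] ⇒ blocked
At least one path is unblocked, so d-separation fails.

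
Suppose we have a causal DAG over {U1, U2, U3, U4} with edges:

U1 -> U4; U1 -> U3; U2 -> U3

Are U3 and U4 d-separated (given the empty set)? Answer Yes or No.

No

Only one path connects U3 and U4:
  1. U3 ← U1 → U4 — U1:fork[open] ⇒ active
Since the path U3 ← U1 → U4 is active, U3 and U4 are not d-separated given ∅.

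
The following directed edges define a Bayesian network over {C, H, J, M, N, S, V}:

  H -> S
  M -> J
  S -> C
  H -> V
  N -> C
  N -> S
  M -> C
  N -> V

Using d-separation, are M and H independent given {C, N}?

4 paths connect M and H; each must be blocked for d-separation to hold:
Path 1: M → C ← S ← N → V ← H
  N is a fork here and N is conditioned on, so the path is blocked at N.
Path 2: M → C ← S ← H
  C is a collider and C is conditioned on, which opens it; S is a chain and S is not conditioned on — no node blocks this path, so it is active.
Path 3: M → C ← N → S ← H
  N is a fork here and N is conditioned on, so the path is blocked at N.
Path 4: M → C ← N → V ← H
  N is a fork here and N is conditioned on, so the path is blocked at N.
Since the path M → C ← S ← H is active, M and H are not d-separated given {C, N}.

No — M and H are not d-separated given {C, N}.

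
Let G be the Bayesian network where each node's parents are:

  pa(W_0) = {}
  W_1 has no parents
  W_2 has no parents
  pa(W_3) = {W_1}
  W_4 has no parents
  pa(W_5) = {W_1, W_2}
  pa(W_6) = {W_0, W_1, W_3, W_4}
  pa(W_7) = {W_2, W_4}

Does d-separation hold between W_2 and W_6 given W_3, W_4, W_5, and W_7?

Enumerating the 3 paths from W_2 to W_6 and testing each for blocking by {W_3, W_4, W_5, W_7}:
Path 1: W_2 → W_7 ← W_4 → W_6
  W_4 is a fork here and W_4 is conditioned on, so the path is blocked at W_4.
Path 2: W_2 → W_5 ← W_1 → W_3 → W_6
  W_3 is a chain here and W_3 is conditioned on, so the path is blocked at W_3.
Path 3: W_2 → W_5 ← W_1 → W_6
  W_5 is a collider and W_5 is conditioned on, which opens it; W_1 is a fork and W_1 is not conditioned on — no node blocks this path, so it is active.
Since the path W_2 → W_5 ← W_1 → W_6 is active, W_2 and W_6 are not d-separated given {W_3, W_4, W_5, W_7}.

No — W_2 and W_6 are not d-separated given {W_3, W_4, W_5, W_7}.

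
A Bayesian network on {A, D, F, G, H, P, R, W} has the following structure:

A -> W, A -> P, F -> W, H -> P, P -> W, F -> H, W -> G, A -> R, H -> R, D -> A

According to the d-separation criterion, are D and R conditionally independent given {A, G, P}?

Yes — D and R are d-separated given {A, G, P}.

Enumerating the 5 paths from D to R and testing each for blocking by {A, G, P}:
Path 1: D → A → W ← F → H → R
  A is a chain here and A is conditioned on, so the path is blocked at A.
Path 2: D → A → W ← P ← H → R
  A is a chain here and A is conditioned on, so the path is blocked at A.
Path 3: D → A → R
  A is a chain here and A is conditioned on, so the path is blocked at A.
Path 4: D → A → P → W ← F → H → R
  A is a chain here and A is conditioned on, so the path is blocked at A.
Path 5: D → A → P ← H → R
  A is a chain here and A is conditioned on, so the path is blocked at A.
All paths are blocked; D ⊥ R | {A, G, P} holds.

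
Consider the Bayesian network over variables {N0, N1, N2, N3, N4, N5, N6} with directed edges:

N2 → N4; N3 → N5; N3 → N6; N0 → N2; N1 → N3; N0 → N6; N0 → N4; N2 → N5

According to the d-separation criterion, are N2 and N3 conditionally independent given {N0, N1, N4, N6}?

Yes

We examine all 3 paths between N2 and N3:
Path 1: N2 → N4 ← N0 → N6 ← N3
  N0 is a fork here and N0 is conditioned on, so the path is blocked at N0.
Path 2: N2 → N5 ← N3
  N5 is a collider here and neither N5 nor any of its descendants is conditioned on, so the collider stays closed — the path is blocked at N5.
Path 3: N2 ← N0 → N6 ← N3
  N0 is a fork here and N0 is conditioned on, so the path is blocked at N0.
Since every path is blocked, d-separation holds.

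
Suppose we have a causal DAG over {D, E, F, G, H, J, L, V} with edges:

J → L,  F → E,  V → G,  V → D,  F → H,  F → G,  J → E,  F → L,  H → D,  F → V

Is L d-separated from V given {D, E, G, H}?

No

Enumerating the 6 paths from L to V and testing each for blocking by {D, E, G, H}:
Path 1: L ← F → G ← V
  F is a fork and F is not conditioned on; G is a collider and G is conditioned on, which opens it — no node blocks this path, so it is active.
Path 2: L ← F → V
  F is a fork and F is not conditioned on — no node blocks this path, so it is active.
Path 3: L ← F → H → D ← V
  H is a chain here and H is conditioned on, so the path is blocked at H.
Path 4: L ← J → E ← F → G ← V
  J is a fork and J is not conditioned on; E is a collider and E is conditioned on, which opens it; F is a fork and F is not conditioned on; G is a collider and G is conditioned on, which opens it — no node blocks this path, so it is active.
Path 5: L ← J → E ← F → V
  J is a fork and J is not conditioned on; E is a collider and E is conditioned on, which opens it; F is a fork and F is not conditioned on — no node blocks this path, so it is active.
Path 6: L ← J → E ← F → H → D ← V
  H is a chain here and H is conditioned on, so the path is blocked at H.
Since the path L ← F → G ← V is active, L and V are not d-separated given {D, E, G, H}.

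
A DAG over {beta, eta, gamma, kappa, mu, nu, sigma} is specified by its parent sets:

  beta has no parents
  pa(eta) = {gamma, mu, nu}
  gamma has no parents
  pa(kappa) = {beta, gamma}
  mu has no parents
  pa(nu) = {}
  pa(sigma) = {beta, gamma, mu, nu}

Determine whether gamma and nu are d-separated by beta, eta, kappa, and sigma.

Enumerating the 6 paths from gamma to nu and testing each for blocking by {beta, eta, kappa, sigma}:
  1. gamma → sigma ← nu — sigma:collider[open] ⇒ active
  2. gamma → sigma ← mu → eta ← nu — sigma:collider[open]; mu:fork[open]; eta:collider[open] ⇒ active
  3. gamma → kappa ← beta → sigma ← nu — kappa:collider[open]; beta:fork[blocks]; sigma:collider[open] ⇒ blocked
  4. gamma → kappa ← beta → sigma ← mu → eta ← nu — kappa:collider[open]; beta:fork[blocks]; sigma:collider[open]; mu:fork[open]; eta:collider[open] ⇒ blocked
  5. gamma → eta ← nu — eta:collider[open] ⇒ active
  6. gamma → eta ← mu → sigma ← nu — eta:collider[open]; mu:fork[open]; sigma:collider[open] ⇒ active
At least one path is unblocked, so d-separation fails.

No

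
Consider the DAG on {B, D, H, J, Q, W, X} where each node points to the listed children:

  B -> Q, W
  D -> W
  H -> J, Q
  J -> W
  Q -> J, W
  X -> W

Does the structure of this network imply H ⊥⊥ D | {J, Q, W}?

No

Enumerating the 6 paths from H to D and testing each for blocking by {J, Q, W}:
Path 1: H → J ← Q ← B → W ← D
  Q is a chain here and Q is conditioned on, so the path is blocked at Q.
Path 2: H → J ← Q → W ← D
  Q is a fork here and Q is conditioned on, so the path is blocked at Q.
Path 3: H → J → W ← D
  J is a chain here and J is conditioned on, so the path is blocked at J.
Path 4: H → Q ← B → W ← D
  Q is a collider and Q is conditioned on, which opens it; B is a fork and B is not conditioned on; W is a collider and W is conditioned on, which opens it — no node blocks this path, so it is active.
Path 5: H → Q → J → W ← D
  Q is a chain here and Q is conditioned on, so the path is blocked at Q.
Path 6: H → Q → W ← D
  Q is a chain here and Q is conditioned on, so the path is blocked at Q.
Because an active path exists, H and D are not d-separated.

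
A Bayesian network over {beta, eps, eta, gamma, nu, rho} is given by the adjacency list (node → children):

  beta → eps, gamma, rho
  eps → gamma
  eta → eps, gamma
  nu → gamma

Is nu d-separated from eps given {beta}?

Enumerating the 3 paths from nu to eps and testing each for blocking by {beta}:
  1. nu → gamma ← beta → eps — gamma:collider[blocks]; beta:fork[blocks] ⇒ blocked
  2. nu → gamma ← eps — gamma:collider[blocks] ⇒ blocked
  3. nu → gamma ← eta → eps — gamma:collider[blocks]; eta:fork[open] ⇒ blocked
Every path is blocked, so nu and eps are d-separated given {beta}.

Yes — nu and eps are d-separated given {beta}.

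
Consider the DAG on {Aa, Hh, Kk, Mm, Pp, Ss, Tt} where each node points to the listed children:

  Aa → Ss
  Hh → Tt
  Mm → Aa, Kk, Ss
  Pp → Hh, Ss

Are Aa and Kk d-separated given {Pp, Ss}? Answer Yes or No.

No

There are 2 undirected paths between Aa and Kk; checking each against the conditioning set {Pp, Ss}:
Path 1: Aa → Ss ← Mm → Kk
  Ss is a collider and Ss is conditioned on, which opens it; Mm is a fork and Mm is not conditioned on — no node blocks this path, so it is active.
Path 2: Aa ← Mm → Kk
  Mm is a fork and Mm is not conditioned on — no node blocks this path, so it is active.
Because an active path exists, Aa and Kk are not d-separated.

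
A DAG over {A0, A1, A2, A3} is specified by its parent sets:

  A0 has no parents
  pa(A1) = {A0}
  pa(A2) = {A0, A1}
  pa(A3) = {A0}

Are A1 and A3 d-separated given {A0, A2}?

Yes

2 paths connect A1 and A3; each must be blocked for d-separation to hold:
  1. A1 → A2 ← A0 → A3 — A2:collider[open]; A0:fork[blocks] ⇒ blocked
  2. A1 ← A0 → A3 — A0:fork[blocks] ⇒ blocked
Every path is blocked, so A1 and A3 are d-separated given {A0, A2}.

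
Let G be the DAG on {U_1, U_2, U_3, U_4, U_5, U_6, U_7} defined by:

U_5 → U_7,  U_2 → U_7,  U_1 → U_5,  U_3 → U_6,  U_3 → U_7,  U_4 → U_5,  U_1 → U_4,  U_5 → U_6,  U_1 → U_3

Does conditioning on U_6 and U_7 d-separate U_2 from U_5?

We examine all 4 paths between U_2 and U_5:
Path 1: U_2 → U_7 ← U_5
  U_7 is a collider and U_7 is conditioned on, which opens it — no node blocks this path, so it is active.
Path 2: U_2 → U_7 ← U_3 ← U_1 → U_5
  U_7 is a collider and U_7 is conditioned on, which opens it; U_3 is a chain and U_3 is not conditioned on; U_1 is a fork and U_1 is not conditioned on — no node blocks this path, so it is active.
Path 3: U_2 → U_7 ← U_3 ← U_1 → U_4 → U_5
  U_7 is a collider and U_7 is conditioned on, which opens it; U_3 is a chain and U_3 is not conditioned on; U_1 is a fork and U_1 is not conditioned on; U_4 is a chain and U_4 is not conditioned on — no node blocks this path, so it is active.
Path 4: U_2 → U_7 ← U_3 → U_6 ← U_5
  U_7 is a collider and U_7 is conditioned on, which opens it; U_3 is a fork and U_3 is not conditioned on; U_6 is a collider and U_6 is conditioned on, which opens it — no node blocks this path, so it is active.
At least one path is unblocked, so d-separation fails.

No — U_2 and U_5 are not d-separated given {U_6, U_7}.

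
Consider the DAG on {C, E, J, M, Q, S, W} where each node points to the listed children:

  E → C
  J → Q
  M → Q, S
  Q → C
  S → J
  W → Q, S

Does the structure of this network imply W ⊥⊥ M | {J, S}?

4 paths connect W and M; each must be blocked for d-separation to hold:
Path 1: W → S → J → Q ← M
  S is a chain here and S is conditioned on, so the path is blocked at S.
Path 2: W → S ← M
  S is a collider and S is conditioned on, which opens it — no node blocks this path, so it is active.
Path 3: W → Q ← J ← S ← M
  Q is a collider here and neither Q nor any of its descendants is conditioned on, so the collider stays closed — the path is blocked at Q.
Path 4: W → Q ← M
  Q is a collider here and neither Q nor any of its descendants is conditioned on, so the collider stays closed — the path is blocked at Q.
At least one path is unblocked, so d-separation fails.

No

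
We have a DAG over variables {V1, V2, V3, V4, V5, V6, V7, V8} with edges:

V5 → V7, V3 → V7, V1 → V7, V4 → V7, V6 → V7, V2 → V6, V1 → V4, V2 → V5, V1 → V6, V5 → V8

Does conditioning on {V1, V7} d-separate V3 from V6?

No — V3 and V6 are not d-separated given {V1, V7}.

There are 4 undirected paths between V3 and V6; checking each against the conditioning set {V1, V7}:
Path 1: V3 → V7 ← V1 → V6
  V1 is a fork here and V1 is conditioned on, so the path is blocked at V1.
Path 2: V3 → V7 ← V4 ← V1 → V6
  V1 is a fork here and V1 is conditioned on, so the path is blocked at V1.
Path 3: V3 → V7 ← V5 ← V2 → V6
  V7 is a collider and V7 is conditioned on, which opens it; V5 is a chain and V5 is not conditioned on; V2 is a fork and V2 is not conditioned on — no node blocks this path, so it is active.
Path 4: V3 → V7 ← V6
  V7 is a collider and V7 is conditioned on, which opens it — no node blocks this path, so it is active.
Because an active path exists, V3 and V6 are not d-separated.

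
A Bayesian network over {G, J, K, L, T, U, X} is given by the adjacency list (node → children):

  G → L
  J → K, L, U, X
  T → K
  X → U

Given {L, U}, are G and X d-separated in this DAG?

No — G and X are not d-separated given {L, U}.

There are 2 undirected paths between G and X; checking each against the conditioning set {L, U}:
  1. G → L ← J → X — L:collider[open]; J:fork[open] ⇒ active
  2. G → L ← J → U ← X — L:collider[open]; J:fork[open]; U:collider[open] ⇒ active
Because an active path exists, G and X are not d-separated.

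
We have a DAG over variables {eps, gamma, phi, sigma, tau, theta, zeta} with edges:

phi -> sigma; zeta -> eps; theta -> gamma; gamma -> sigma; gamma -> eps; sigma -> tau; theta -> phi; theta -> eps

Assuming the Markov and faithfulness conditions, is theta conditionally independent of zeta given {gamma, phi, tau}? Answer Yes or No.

Yes — theta and zeta are d-separated given {gamma, phi, tau}.

We examine all 3 paths between theta and zeta:
Path 1: theta → gamma → eps ← zeta
  gamma is a chain here and gamma is conditioned on, so the path is blocked at gamma.
Path 2: theta → eps ← zeta
  eps is a collider here and neither eps nor any of its descendants is conditioned on, so the collider stays closed — the path is blocked at eps.
Path 3: theta → phi → sigma ← gamma → eps ← zeta
  phi is a chain here and phi is conditioned on, so the path is blocked at phi.
Every path is blocked, so theta and zeta are d-separated given {gamma, phi, tau}.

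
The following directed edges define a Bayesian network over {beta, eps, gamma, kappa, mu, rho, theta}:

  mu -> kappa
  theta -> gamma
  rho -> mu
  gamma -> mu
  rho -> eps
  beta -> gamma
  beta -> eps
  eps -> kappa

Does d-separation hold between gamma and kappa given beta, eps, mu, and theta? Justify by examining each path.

Yes

We examine all 4 paths between gamma and kappa:
Path 1: gamma → mu ← rho → eps → kappa
  eps is a chain here and eps is conditioned on, so the path is blocked at eps.
Path 2: gamma → mu → kappa
  mu is a chain here and mu is conditioned on, so the path is blocked at mu.
Path 3: gamma ← beta → eps ← rho → mu → kappa
  beta is a fork here and beta is conditioned on, so the path is blocked at beta.
Path 4: gamma ← beta → eps → kappa
  beta is a fork here and beta is conditioned on, so the path is blocked at beta.
All paths are blocked; gamma ⊥ kappa | {beta, eps, mu, theta} holds.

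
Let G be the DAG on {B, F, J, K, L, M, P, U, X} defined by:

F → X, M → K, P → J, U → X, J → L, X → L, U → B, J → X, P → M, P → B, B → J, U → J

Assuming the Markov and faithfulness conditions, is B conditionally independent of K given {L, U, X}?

No — B and K are not d-separated given {L, U, X}.

Enumerating the 5 paths from B to K and testing each for blocking by {L, U, X}:
Path 1: B ← U → J ← P → M → K
  U is a fork here and U is conditioned on, so the path is blocked at U.
Path 2: B ← U → X ← J ← P → M → K
  U is a fork here and U is conditioned on, so the path is blocked at U.
Path 3: B ← U → X → L ← J ← P → M → K
  U is a fork here and U is conditioned on, so the path is blocked at U.
Path 4: B → J ← P → M → K
  J is a collider and its descendant L is conditioned on, which opens it; P is a fork and P is not conditioned on; M is a chain and M is not conditioned on — no node blocks this path, so it is active.
Path 5: B ← P → M → K
  P is a fork and P is not conditioned on; M is a chain and M is not conditioned on — no node blocks this path, so it is active.
At least one path is unblocked, so d-separation fails.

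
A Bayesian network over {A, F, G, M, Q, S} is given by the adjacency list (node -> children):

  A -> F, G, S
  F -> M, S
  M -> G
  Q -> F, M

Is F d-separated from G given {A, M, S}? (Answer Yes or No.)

We examine all 4 paths between F and G:
  1. F ← A → G — A:fork[blocks] ⇒ blocked
  2. F ← Q → M → G — Q:fork[open]; M:chain[blocks] ⇒ blocked
  3. F → S ← A → G — S:collider[open]; A:fork[blocks] ⇒ blocked
  4. F → M → G — M:chain[blocks] ⇒ blocked
All paths are blocked; F ⊥ G | {A, M, S} holds.

Yes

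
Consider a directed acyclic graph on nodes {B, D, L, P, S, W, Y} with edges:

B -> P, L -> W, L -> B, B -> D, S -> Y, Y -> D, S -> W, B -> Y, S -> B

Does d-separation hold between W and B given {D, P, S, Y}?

No — W and B are not d-separated given {D, P, S, Y}.

We examine all 4 paths between W and B:
Path 1: W ← S → B
  S is a fork here and S is conditioned on, so the path is blocked at S.
Path 2: W ← S → Y ← B
  S is a fork here and S is conditioned on, so the path is blocked at S.
Path 3: W ← S → Y → D ← B
  S is a fork here and S is conditioned on, so the path is blocked at S.
Path 4: W ← L → B
  L is a fork and L is not conditioned on — no node blocks this path, so it is active.
Because an active path exists, W and B are not d-separated.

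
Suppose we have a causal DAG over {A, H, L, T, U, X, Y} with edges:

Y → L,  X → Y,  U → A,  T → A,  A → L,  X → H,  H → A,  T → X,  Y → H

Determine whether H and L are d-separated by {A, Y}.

Yes — H and L are d-separated given {A, Y}.

Enumerating the 6 paths from H to L and testing each for blocking by {A, Y}:
  1. H ← X ← T → A → L — X:chain[open]; T:fork[open]; A:chain[blocks] ⇒ blocked
  2. H ← X → Y → L — X:fork[open]; Y:chain[blocks] ⇒ blocked
  3. H → A ← T → X → Y → L — A:collider[open]; T:fork[open]; X:chain[open]; Y:chain[blocks] ⇒ blocked
  4. H → A → L — A:chain[blocks] ⇒ blocked
  5. H ← Y ← X ← T → A → L — Y:chain[blocks]; X:chain[open]; T:fork[open]; A:chain[blocks] ⇒ blocked
  6. H ← Y → L — Y:fork[blocks] ⇒ blocked
All paths are blocked; H ⊥ L | {A, Y} holds.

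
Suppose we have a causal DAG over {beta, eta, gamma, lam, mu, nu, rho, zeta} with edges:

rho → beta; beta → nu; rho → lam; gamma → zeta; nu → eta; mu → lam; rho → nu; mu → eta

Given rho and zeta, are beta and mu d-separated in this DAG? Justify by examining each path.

Yes

Enumerating the 4 paths from beta to mu and testing each for blocking by {rho, zeta}:
Path 1: beta → nu ← rho → lam ← mu
  nu is a collider here and neither nu nor any of its descendants is conditioned on, so the collider stays closed — the path is blocked at nu.
Path 2: beta → nu → eta ← mu
  eta is a collider here and neither eta nor any of its descendants is conditioned on, so the collider stays closed — the path is blocked at eta.
Path 3: beta ← rho → lam ← mu
  rho is a fork here and rho is conditioned on, so the path is blocked at rho.
Path 4: beta ← rho → nu → eta ← mu
  rho is a fork here and rho is conditioned on, so the path is blocked at rho.
Every path is blocked, so beta and mu are d-separated given {rho, zeta}.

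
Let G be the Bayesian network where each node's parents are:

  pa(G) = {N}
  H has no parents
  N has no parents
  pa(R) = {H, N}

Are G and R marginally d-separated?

The only undirected path from G to R is:
Path 1: G ← N → R
  N is a fork and N is not conditioned on — no node blocks this path, so it is active.
At least one path is unblocked, so d-separation fails.

No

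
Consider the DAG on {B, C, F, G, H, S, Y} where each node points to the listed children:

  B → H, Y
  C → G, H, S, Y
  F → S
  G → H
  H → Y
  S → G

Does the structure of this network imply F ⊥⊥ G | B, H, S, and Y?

No

We examine all 5 paths between F and G:
Path 1: F → S → G
  S is a chain here and S is conditioned on, so the path is blocked at S.
Path 2: F → S ← C → G
  S is a collider and S is conditioned on, which opens it; C is a fork and C is not conditioned on — no node blocks this path, so it is active.
Path 3: F → S ← C → H ← G
  S is a collider and S is conditioned on, which opens it; C is a fork and C is not conditioned on; H is a collider and H is conditioned on, which opens it — no node blocks this path, so it is active.
Path 4: F → S ← C → Y ← H ← G
  H is a chain here and H is conditioned on, so the path is blocked at H.
Path 5: F → S ← C → Y ← B → H ← G
  B is a fork here and B is conditioned on, so the path is blocked at B.
Because an active path exists, F and G are not d-separated.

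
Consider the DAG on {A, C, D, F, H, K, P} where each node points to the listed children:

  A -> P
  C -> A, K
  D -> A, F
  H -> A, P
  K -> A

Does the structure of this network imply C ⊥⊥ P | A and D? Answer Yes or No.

No

We examine all 4 paths between C and P:
  1. C → K → A ← H → P — K:chain[open]; A:collider[open]; H:fork[open] ⇒ active
  2. C → K → A → P — K:chain[open]; A:chain[blocks] ⇒ blocked
  3. C → A ← H → P — A:collider[open]; H:fork[open] ⇒ active
  4. C → A → P — A:chain[blocks] ⇒ blocked
Since the path C → K → A ← H → P is active, C and P are not d-separated given {A, D}.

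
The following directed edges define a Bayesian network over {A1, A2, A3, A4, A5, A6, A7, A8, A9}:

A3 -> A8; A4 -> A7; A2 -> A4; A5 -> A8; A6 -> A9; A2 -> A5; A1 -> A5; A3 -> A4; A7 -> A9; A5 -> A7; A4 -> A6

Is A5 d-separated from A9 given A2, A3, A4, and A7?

Yes

6 paths connect A5 and A9; each must be blocked for d-separation to hold:
Path 1: A5 ← A2 → A4 → A6 → A9
  A2 is a fork here and A2 is conditioned on, so the path is blocked at A2.
Path 2: A5 ← A2 → A4 → A7 → A9
  A2 is a fork here and A2 is conditioned on, so the path is blocked at A2.
Path 3: A5 → A8 ← A3 → A4 → A6 → A9
  A8 is a collider here and neither A8 nor any of its descendants is conditioned on, so the collider stays closed — the path is blocked at A8.
Path 4: A5 → A8 ← A3 → A4 → A7 → A9
  A8 is a collider here and neither A8 nor any of its descendants is conditioned on, so the collider stays closed — the path is blocked at A8.
Path 5: A5 → A7 → A9
  A7 is a chain here and A7 is conditioned on, so the path is blocked at A7.
Path 6: A5 → A7 ← A4 → A6 → A9
  A4 is a fork here and A4 is conditioned on, so the path is blocked at A4.
Since every path is blocked, d-separation holds.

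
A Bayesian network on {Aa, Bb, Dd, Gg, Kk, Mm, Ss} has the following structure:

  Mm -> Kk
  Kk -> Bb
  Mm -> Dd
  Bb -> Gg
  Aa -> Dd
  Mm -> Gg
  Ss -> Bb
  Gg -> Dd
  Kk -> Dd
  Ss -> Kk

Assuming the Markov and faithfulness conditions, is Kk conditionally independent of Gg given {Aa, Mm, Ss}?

There are 6 undirected paths between Kk and Gg; checking each against the conditioning set {Aa, Mm, Ss}:
Path 1: Kk ← Mm → Dd ← Gg
  Mm is a fork here and Mm is conditioned on, so the path is blocked at Mm.
Path 2: Kk ← Mm → Gg
  Mm is a fork here and Mm is conditioned on, so the path is blocked at Mm.
Path 3: Kk → Dd ← Mm → Gg
  Dd is a collider here and neither Dd nor any of its descendants is conditioned on, so the collider stays closed — the path is blocked at Dd.
Path 4: Kk → Dd ← Gg
  Dd is a collider here and neither Dd nor any of its descendants is conditioned on, so the collider stays closed — the path is blocked at Dd.
Path 5: Kk ← Ss → Bb → Gg
  Ss is a fork here and Ss is conditioned on, so the path is blocked at Ss.
Path 6: Kk → Bb → Gg
  Bb is a chain and Bb is not conditioned on — no node blocks this path, so it is active.
Since the path Kk → Bb → Gg is active, Kk and Gg are not d-separated given {Aa, Mm, Ss}.

No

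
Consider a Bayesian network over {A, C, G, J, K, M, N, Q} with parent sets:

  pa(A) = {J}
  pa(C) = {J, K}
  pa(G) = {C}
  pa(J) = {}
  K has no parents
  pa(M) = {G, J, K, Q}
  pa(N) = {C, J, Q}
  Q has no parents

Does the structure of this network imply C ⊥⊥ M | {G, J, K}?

Yes

There are 6 undirected paths between C and M; checking each against the conditioning set {G, J, K}:
  1. C → N ← Q → M — N:collider[blocks]; Q:fork[open] ⇒ blocked
  2. C → N ← J → M — N:collider[blocks]; J:fork[blocks] ⇒ blocked
  3. C ← J → N ← Q → M — J:fork[blocks]; N:collider[blocks]; Q:fork[open] ⇒ blocked
  4. C ← J → M — J:fork[blocks] ⇒ blocked
  5. C → G → M — G:chain[blocks] ⇒ blocked
  6. C ← K → M — K:fork[blocks] ⇒ blocked
Every path is blocked, so C and M are d-separated given {G, J, K}.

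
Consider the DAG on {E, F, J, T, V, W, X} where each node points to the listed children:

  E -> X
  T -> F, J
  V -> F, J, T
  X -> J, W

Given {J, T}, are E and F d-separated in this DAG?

No

Enumerating the 4 paths from E to F and testing each for blocking by {J, T}:
Path 1: E → X → J ← T → F
  T is a fork here and T is conditioned on, so the path is blocked at T.
Path 2: E → X → J ← T ← V → F
  T is a chain here and T is conditioned on, so the path is blocked at T.
Path 3: E → X → J ← V → T → F
  T is a chain here and T is conditioned on, so the path is blocked at T.
Path 4: E → X → J ← V → F
  X is a chain and X is not conditioned on; J is a collider and J is conditioned on, which opens it; V is a fork and V is not conditioned on — no node blocks this path, so it is active.
At least one path is unblocked, so d-separation fails.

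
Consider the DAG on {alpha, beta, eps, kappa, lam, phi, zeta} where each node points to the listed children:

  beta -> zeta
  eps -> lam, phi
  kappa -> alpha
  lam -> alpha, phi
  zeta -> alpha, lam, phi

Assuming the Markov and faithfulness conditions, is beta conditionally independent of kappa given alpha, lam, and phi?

No

We examine all 4 paths between beta and kappa:
  1. beta → zeta → phi ← eps → lam → alpha ← kappa — zeta:chain[open]; phi:collider[open]; eps:fork[open]; lam:chain[blocks]; alpha:collider[open] ⇒ blocked
  2. beta → zeta → phi ← lam → alpha ← kappa — zeta:chain[open]; phi:collider[open]; lam:fork[blocks]; alpha:collider[open] ⇒ blocked
  3. beta → zeta → lam → alpha ← kappa — zeta:chain[open]; lam:chain[blocks]; alpha:collider[open] ⇒ blocked
  4. beta → zeta → alpha ← kappa — zeta:chain[open]; alpha:collider[open] ⇒ active
Since the path beta → zeta → alpha ← kappa is active, beta and kappa are not d-separated given {alpha, lam, phi}.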